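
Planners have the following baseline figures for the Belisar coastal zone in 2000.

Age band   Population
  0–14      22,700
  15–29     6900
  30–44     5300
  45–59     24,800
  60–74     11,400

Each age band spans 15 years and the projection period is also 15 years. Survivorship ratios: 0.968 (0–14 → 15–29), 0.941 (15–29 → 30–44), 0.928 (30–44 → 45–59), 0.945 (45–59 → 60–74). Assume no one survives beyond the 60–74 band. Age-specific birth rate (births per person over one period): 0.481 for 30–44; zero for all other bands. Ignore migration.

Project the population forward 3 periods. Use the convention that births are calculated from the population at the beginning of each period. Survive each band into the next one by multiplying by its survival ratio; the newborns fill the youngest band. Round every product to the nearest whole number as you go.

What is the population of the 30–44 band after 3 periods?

2321

Let group 1 be 0–14 through group 5 = 60–74.
After projecting period 1:
Births: 5300 × 0.481 = 2549
Group 2: 22700 × 0.968 = 21974
Group 3: 6900 × 0.941 = 6493
Group 4: 5300 × 0.928 = 4918
Group 5: 24800 × 0.945 = 23436
End of period: [2549, 21974, 6493, 4918, 23436]
After projecting period 2:
Births: 6493 × 0.481 = 3123
Group 2: 2549 × 0.968 = 2467
Group 3: 21974 × 0.941 = 20678
Group 4: 6493 × 0.928 = 6026
Group 5: 4918 × 0.945 = 4648
End of period: [3123, 2467, 20678, 6026, 4648]
After projecting period 3:
Births: 20678 × 0.481 = 9946
Group 2: 3123 × 0.968 = 3023
Group 3: 2467 × 0.941 = 2321
Group 4: 20678 × 0.928 = 19189
Group 5: 6026 × 0.945 = 5695
End of period: [9946, 3023, 2321, 19189, 5695]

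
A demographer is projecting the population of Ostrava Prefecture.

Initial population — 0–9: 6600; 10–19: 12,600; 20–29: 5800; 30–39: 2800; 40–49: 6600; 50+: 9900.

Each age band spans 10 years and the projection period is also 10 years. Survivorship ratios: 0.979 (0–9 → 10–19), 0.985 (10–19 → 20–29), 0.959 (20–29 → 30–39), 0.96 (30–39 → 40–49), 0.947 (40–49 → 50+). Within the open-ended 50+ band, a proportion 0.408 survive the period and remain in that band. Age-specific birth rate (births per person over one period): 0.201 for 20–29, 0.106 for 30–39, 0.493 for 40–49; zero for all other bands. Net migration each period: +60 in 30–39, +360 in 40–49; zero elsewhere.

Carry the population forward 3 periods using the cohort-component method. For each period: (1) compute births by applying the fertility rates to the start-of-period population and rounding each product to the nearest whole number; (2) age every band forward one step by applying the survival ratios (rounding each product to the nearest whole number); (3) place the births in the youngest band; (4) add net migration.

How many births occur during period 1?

4717

[period 1]
Births: 5800 * 0.201 = 1166 ; 2800 * 0.106 = 297 ; 6600 * 0.493 = 3254 → total 4717
10–19: 6600 * 0.979 = 6461
20–29: 12600 * 0.985 = 12411
30–39: 5800 * 0.959 = 5562
40–49: 2800 * 0.96 = 2688
50+: 6600 * 0.947 + 9900 * 0.408 = 6250 + 4039 = 10289
Net migration: 30–39 + 60 → 5622; 40–49 + 360 → 3048
Population now: 0–9=4717, 10–19=6461, 20–29=12411, 30–39=5622, 40–49=3048, 50+=10289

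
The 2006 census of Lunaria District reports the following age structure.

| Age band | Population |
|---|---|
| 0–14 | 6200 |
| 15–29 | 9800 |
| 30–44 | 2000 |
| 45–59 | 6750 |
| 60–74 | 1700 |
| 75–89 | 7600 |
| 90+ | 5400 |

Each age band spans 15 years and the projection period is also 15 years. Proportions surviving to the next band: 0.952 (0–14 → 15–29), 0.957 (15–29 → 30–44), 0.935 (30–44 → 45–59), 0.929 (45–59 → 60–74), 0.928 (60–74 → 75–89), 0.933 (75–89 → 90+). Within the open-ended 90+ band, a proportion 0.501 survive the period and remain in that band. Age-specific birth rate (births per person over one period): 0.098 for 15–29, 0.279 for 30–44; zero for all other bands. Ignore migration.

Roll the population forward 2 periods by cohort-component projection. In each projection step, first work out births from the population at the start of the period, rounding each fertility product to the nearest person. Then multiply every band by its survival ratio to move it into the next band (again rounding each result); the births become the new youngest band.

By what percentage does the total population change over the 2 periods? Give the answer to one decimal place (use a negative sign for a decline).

-16.4

Period 1.
Births: 9800 * 0.098 = 960 ; 2000 * 0.279 = 558 — total 1518
15–29: 6200 * 0.952 = 5902
30–44: 9800 * 0.957 = 9379
45–59: 2000 * 0.935 = 1870
60–74: 6750 * 0.929 = 6271
75–89: 1700 * 0.928 = 1578
90+: 7600 * 0.933 + 5400 * 0.501 = 7091 + 2705 = 9796
Giving 1518 / 5902 / 9379 / 1870 / 6271 / 1578 / 9796.
Period 2.
Births: 5902 * 0.098 = 578 ; 9379 * 0.279 = 2617 — total 3195
15–29: 1518 * 0.952 = 1445
30–44: 5902 * 0.957 = 5648
45–59: 9379 * 0.935 = 8769
60–74: 1870 * 0.929 = 1737
75–89: 6271 * 0.928 = 5819
90+: 1578 * 0.933 + 9796 * 0.501 = 1472 + 4908 = 6380
Giving 3195 / 1445 / 5648 / 8769 / 1737 / 5819 / 6380.
Total: 39450 → 32993; change = -6457; percentage change = -16.4%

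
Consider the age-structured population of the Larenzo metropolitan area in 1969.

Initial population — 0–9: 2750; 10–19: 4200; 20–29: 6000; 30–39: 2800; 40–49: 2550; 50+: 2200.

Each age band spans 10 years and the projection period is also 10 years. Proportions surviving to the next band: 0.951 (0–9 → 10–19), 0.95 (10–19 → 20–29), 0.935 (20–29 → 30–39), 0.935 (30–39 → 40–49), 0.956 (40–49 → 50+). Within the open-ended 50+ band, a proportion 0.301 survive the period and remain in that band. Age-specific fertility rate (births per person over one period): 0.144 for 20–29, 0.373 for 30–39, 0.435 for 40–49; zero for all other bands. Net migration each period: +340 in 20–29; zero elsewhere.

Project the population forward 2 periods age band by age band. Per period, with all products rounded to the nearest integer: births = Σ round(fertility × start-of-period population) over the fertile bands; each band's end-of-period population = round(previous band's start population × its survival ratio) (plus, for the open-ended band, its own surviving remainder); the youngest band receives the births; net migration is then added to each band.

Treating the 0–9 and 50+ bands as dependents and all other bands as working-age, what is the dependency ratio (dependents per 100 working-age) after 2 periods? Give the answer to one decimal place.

48.7

(Bands numbered youngest = 1 to oldest = 6.)
[period 1]
Births: 6000 × 0.144 = 864 ; 2800 × 0.373 = 1044 ; 2550 × 0.435 = 1109 → total 3017
Band 2: 2750 × 0.951 = 2615
Band 3: 4200 × 0.95 = 3990
Band 4: 6000 × 0.935 = 5610
Band 5: 2800 × 0.935 = 2618
Band 6: 2550 × 0.956 + 2200 × 0.301 = 2438 + 662 = 3100
Net migration: Band 3 + 340 → 4330
→ [3017, 2615, 4330, 5610, 2618, 3100]
[period 2]
Births: 4330 × 0.144 = 624 ; 5610 × 0.373 = 2093 ; 2618 × 0.435 = 1139 → total 3856
Band 2: 3017 × 0.951 = 2869
Band 3: 2615 × 0.95 = 2484
Band 4: 4330 × 0.935 = 4049
Band 5: 5610 × 0.935 = 5245
Band 6: 2618 × 0.956 + 3100 × 0.301 = 2503 + 933 = 3436
Net migration: Band 3 + 340 → 2824
→ [3856, 2869, 2824, 4049, 5245, 3436]
Dependents (band 0–9 + band 50+) = 3856 + 3436 = 7292; working-age = 14987; ratio = 7292/14987 × 100 = 48.7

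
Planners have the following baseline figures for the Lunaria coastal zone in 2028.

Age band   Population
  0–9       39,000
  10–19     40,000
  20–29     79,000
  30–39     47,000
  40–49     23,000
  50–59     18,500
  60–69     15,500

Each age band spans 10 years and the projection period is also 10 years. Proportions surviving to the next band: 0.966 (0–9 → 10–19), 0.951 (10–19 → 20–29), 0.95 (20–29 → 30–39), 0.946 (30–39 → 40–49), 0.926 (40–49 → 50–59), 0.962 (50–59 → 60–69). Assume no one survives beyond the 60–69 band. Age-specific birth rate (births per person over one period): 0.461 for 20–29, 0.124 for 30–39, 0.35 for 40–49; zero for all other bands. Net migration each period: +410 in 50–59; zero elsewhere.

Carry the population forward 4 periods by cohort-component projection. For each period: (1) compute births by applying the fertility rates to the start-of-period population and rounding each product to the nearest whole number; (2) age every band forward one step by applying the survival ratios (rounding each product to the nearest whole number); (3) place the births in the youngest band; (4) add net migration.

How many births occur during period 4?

Numbering the groups 1..7 from youngest to oldest:
Period 1.
Births: 79000 * 0.461 = 36419 ; 47000 * 0.124 = 5828 ; 23000 * 0.35 = 8050 ⇒ total 50297
Group 2: 39000 * 0.966 = 37674
Group 3: 40000 * 0.951 = 38040
Group 4: 79000 * 0.95 = 75050
Group 5: 47000 * 0.946 = 44462
Group 6: 23000 * 0.926 = 21298
Group 7: 18500 * 0.962 = 17797
Net migration: Group 6 + 410 → 21708
→ [50297, 37674, 38040, 75050, 44462, 21708, 17797]
Period 2.
Births: 38040 * 0.461 = 17536 ; 75050 * 0.124 = 9306 ; 44462 * 0.35 = 15562 ⇒ total 42404
Group 2: 50297 * 0.966 = 48587
Group 3: 37674 * 0.951 = 35828
Group 4: 38040 * 0.95 = 36138
Group 5: 75050 * 0.946 = 70997
Group 6: 44462 * 0.926 = 41172
Group 7: 21708 * 0.962 = 20883
Net migration: Group 6 + 410 → 41582
→ [42404, 48587, 35828, 36138, 70997, 41582, 20883]
Period 3.
Births: 35828 * 0.461 = 16517 ; 36138 * 0.124 = 4481 ; 70997 * 0.35 = 24849 ⇒ total 45847
Group 2: 42404 * 0.966 = 40962
Group 3: 48587 * 0.951 = 46206
Group 4: 35828 * 0.95 = 34037
Group 5: 36138 * 0.946 = 34187
Group 6: 70997 * 0.926 = 65743
Group 7: 41582 * 0.962 = 40002
Net migration: Group 6 + 410 → 66153
→ [45847, 40962, 46206, 34037, 34187, 66153, 40002]
Period 4.
Births: 46206 * 0.461 = 21301 ; 34037 * 0.124 = 4221 ; 34187 * 0.35 = 11965 ⇒ total 37487
Group 2: 45847 * 0.966 = 44288
Group 3: 40962 * 0.951 = 38955
Group 4: 46206 * 0.95 = 43896
Group 5: 34037 * 0.946 = 32199
Group 6: 34187 * 0.926 = 31657
Group 7: 66153 * 0.962 = 63639
Net migration: Group 6 + 410 → 32067
→ [37487, 44288, 38955, 43896, 32199, 32067, 63639]

37487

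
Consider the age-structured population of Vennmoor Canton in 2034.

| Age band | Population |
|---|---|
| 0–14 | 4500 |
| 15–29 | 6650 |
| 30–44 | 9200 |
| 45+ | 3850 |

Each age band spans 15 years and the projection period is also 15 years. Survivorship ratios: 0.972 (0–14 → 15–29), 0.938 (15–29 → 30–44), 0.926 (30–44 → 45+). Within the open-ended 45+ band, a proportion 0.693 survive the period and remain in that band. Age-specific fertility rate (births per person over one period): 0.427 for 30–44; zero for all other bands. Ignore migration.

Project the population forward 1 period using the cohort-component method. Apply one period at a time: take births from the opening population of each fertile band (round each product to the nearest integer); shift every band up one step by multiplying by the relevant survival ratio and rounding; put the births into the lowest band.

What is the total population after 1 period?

25727

Call the groups 1 to 4, youngest first.
Period 1.
Births: 9200 * 0.427 = 3928
Group 2: 4500 * 0.972 = 4374
Group 3: 6650 * 0.938 = 6238
Group 4: 9200 * 0.926 + 3850 * 0.693 = 8519 + 2668 = 11187
→ [3928, 4374, 6238, 11187]
Total after period 1: 3928 + 4374 + 6238 + 11187 = 25727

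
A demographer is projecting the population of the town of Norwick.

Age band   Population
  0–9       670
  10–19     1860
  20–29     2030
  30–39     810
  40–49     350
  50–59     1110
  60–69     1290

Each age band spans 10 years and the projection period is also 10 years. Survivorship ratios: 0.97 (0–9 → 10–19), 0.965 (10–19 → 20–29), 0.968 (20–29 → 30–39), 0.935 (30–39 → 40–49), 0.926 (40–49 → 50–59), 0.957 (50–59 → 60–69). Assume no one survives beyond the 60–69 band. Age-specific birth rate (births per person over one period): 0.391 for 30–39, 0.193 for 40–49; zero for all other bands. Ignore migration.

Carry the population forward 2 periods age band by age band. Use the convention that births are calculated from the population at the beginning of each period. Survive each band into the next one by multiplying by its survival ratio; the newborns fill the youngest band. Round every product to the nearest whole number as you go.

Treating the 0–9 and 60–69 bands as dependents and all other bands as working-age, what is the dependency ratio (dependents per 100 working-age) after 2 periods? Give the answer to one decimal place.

23.2

Call the bands 1 to 7, youngest first.
[period 1]
Births: 810 × 0.391 = 317 ; 350 × 0.193 = 68 — total 385
Band 2: 670 × 0.97 = 650
Band 3: 1860 × 0.965 = 1795
Band 4: 2030 × 0.968 = 1965
Band 5: 810 × 0.935 = 757
Band 6: 350 × 0.926 = 324
Band 7: 1110 × 0.957 = 1062
→ [385, 650, 1795, 1965, 757, 324, 1062]
[period 2]
Births: 1965 × 0.391 = 768 ; 757 × 0.193 = 146 — total 914
Band 2: 385 × 0.97 = 373
Band 3: 650 × 0.965 = 627
Band 4: 1795 × 0.968 = 1738
Band 5: 1965 × 0.935 = 1837
Band 6: 757 × 0.926 = 701
Band 7: 324 × 0.957 = 310
→ [914, 373, 627, 1738, 1837, 701, 310]
Dependents (band 0–9 + band 60–69) = 914 + 310 = 1224; working-age = 5276; ratio = 1224/5276 × 100 = 23.2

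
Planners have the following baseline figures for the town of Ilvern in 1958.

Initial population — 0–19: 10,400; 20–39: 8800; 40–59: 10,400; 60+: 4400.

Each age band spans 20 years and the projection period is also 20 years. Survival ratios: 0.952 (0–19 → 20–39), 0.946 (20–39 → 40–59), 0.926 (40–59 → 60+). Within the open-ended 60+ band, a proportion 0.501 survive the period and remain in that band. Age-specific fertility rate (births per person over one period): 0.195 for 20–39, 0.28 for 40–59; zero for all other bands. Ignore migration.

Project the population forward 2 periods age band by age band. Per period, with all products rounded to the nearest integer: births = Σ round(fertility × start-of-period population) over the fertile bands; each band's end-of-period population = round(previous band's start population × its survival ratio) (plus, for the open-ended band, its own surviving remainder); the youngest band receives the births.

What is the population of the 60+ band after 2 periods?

— Period 1 —
Births: 8800 × 0.195 = 1716  |  10400 × 0.28 = 2912 → 4628
20–39: 10400 × 0.952 = 9901
40–59: 8800 × 0.946 = 8325
60+: 10400 × 0.926 + 4400 × 0.501 = 9630 + 2204 = 11834
Giving 4628 / 9901 / 8325 / 11834.
— Period 2 —
Births: 9901 × 0.195 = 1931  |  8325 × 0.28 = 2331 → 4262
20–39: 4628 × 0.952 = 4406
40–59: 9901 × 0.946 = 9366
60+: 8325 × 0.926 + 11834 × 0.501 = 7709 + 5929 = 13638
Giving 4262 / 4406 / 9366 / 13638.

13638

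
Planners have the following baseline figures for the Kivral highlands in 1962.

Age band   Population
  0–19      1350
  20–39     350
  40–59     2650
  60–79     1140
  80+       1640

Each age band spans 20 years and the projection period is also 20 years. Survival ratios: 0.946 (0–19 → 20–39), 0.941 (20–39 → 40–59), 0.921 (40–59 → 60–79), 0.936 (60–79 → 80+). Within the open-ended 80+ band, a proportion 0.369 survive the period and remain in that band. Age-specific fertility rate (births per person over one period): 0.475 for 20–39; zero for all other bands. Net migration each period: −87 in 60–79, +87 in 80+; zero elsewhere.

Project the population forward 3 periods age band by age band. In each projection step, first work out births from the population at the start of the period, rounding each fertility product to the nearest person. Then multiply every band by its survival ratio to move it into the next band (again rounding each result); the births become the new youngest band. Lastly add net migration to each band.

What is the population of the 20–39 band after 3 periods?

Period 1:
Births: 350 × 0.475 = 166
20–39: 1350 × 0.946 = 1277
40–59: 350 × 0.941 = 329
60–79: 2650 × 0.921 = 2441
80+: 1140 × 0.936 + 1640 × 0.369 = 1067 + 605 = 1672
Net migration: 60–79 − 87 → 2354; 80+ + 87 → 1759
Population now: 0–19=166, 20–39=1277, 40–59=329, 60–79=2354, 80+=1759
Period 2:
Births: 1277 × 0.475 = 607
20–39: 166 × 0.946 = 157
40–59: 1277 × 0.941 = 1202
60–79: 329 × 0.921 = 303
80+: 2354 × 0.936 + 1759 × 0.369 = 2203 + 649 = 2852
Net migration: 60–79 − 87 → 216; 80+ + 87 → 2939
Population now: 0–19=607, 20–39=157, 40–59=1202, 60–79=216, 80+=2939
Period 3:
Births: 157 × 0.475 = 75
20–39: 607 × 0.946 = 574
40–59: 157 × 0.941 = 148
60–79: 1202 × 0.921 = 1107
80+: 216 × 0.936 + 2939 × 0.369 = 202 + 1084 = 1286
Net migration: 60–79 − 87 → 1020; 80+ + 87 → 1373
Population now: 0–19=75, 20–39=574, 40–59=148, 60–79=1020, 80+=1373

574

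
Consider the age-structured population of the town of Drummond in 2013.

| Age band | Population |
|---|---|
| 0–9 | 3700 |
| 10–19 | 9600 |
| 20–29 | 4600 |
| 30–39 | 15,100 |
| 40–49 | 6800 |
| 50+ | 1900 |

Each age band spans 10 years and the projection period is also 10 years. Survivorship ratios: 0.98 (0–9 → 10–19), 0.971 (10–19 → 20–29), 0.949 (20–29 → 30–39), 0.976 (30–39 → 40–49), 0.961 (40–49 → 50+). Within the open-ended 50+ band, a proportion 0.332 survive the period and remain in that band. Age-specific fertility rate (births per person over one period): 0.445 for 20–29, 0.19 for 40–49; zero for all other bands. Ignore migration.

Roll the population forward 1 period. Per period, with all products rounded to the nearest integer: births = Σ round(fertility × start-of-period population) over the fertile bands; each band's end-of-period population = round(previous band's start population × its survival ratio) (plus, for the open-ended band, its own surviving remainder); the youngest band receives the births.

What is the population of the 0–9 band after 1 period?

— Period 1 —
Births: 4600 * 0.445 = 2047, 6800 * 0.19 = 1292 — total 3339
10–19: 3700 * 0.98 = 3626
20–29: 9600 * 0.971 = 9322
30–39: 4600 * 0.949 = 4365
40–49: 15100 * 0.976 = 14738
50+: 6800 * 0.961 + 1900 * 0.332 = 6535 + 631 = 7166
Giving 3339 / 3626 / 9322 / 4365 / 14738 / 7166.

3339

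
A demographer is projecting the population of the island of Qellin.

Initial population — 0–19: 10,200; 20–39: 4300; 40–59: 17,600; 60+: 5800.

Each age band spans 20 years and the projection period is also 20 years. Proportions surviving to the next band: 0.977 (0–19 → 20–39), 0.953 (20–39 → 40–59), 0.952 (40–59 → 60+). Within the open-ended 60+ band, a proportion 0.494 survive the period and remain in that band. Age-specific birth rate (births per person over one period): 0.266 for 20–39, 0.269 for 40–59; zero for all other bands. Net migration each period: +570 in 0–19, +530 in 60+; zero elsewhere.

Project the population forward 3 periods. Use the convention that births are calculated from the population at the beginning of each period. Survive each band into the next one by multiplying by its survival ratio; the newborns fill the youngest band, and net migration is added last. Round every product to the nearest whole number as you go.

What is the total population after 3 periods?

Let group 1 be 0–19 through group 4 = 60+.
— Period 1 —
Births: 4300 × 0.266 = 1144  |  17600 × 0.269 = 4734 — total 5878
Group 2: 10200 × 0.977 = 9965
Group 3: 4300 × 0.953 = 4098
Group 4: 17600 × 0.952 + 5800 × 0.494 = 16755 + 2865 = 19620
Net migration: Group 1 + 570 → 6448; Group 4 + 530 → 20150
End of period: [6448, 9965, 4098, 20150]
— Period 2 —
Births: 9965 × 0.266 = 2651  |  4098 × 0.269 = 1102 — total 3753
Group 2: 6448 × 0.977 = 6300
Group 3: 9965 × 0.953 = 9497
Group 4: 4098 × 0.952 + 20150 × 0.494 = 3901 + 9954 = 13855
Net migration: Group 1 + 570 → 4323; Group 4 + 530 → 14385
End of period: [4323, 6300, 9497, 14385]
— Period 3 —
Births: 6300 × 0.266 = 1676  |  9497 × 0.269 = 2555 — total 4231
Group 2: 4323 × 0.977 = 4224
Group 3: 6300 × 0.953 = 6004
Group 4: 9497 × 0.952 + 14385 × 0.494 = 9041 + 7106 = 16147
Net migration: Group 1 + 570 → 4801; Group 4 + 530 → 16677
End of period: [4801, 4224, 6004, 16677]
Total after period 3: 4801 + 4224 + 6004 + 16677 = 31706

31706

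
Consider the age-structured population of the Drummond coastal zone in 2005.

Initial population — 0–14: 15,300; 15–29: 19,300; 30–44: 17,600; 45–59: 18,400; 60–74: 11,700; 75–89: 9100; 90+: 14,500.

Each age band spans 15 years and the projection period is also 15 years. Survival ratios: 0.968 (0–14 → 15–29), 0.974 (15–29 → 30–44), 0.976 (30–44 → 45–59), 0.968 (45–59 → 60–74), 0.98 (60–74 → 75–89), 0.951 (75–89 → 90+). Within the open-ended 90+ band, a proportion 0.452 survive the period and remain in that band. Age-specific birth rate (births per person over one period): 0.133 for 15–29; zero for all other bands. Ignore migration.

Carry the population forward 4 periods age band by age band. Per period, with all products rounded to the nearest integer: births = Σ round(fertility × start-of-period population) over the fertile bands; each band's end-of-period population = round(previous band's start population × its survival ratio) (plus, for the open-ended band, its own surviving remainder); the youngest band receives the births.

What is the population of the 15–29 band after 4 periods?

Call the bands 1 to 7, youngest first.
Period 1.
Births: 19300 × 0.133 = 2567
Band 2: 15300 × 0.968 = 14810
Band 3: 19300 × 0.974 = 18798
Band 4: 17600 × 0.976 = 17178
Band 5: 18400 × 0.968 = 17811
Band 6: 11700 × 0.98 = 11466
Band 7: 9100 × 0.951 + 14500 × 0.452 = 8654 + 6554 = 15208
Population now: 0–14=2567, 15–29=14810, 30–44=18798, 45–59=17178, 60–74=17811, 75–89=11466, 90+=15208
Period 2.
Births: 14810 × 0.133 = 1970
Band 2: 2567 × 0.968 = 2485
Band 3: 14810 × 0.974 = 14425
Band 4: 18798 × 0.976 = 18347
Band 5: 17178 × 0.968 = 16628
Band 6: 17811 × 0.98 = 17455
Band 7: 11466 × 0.951 + 15208 × 0.452 = 10904 + 6874 = 17778
Population now: 0–14=1970, 15–29=2485, 30–44=14425, 45–59=18347, 60–74=16628, 75–89=17455, 90+=17778
Period 3.
Births: 2485 × 0.133 = 331
Band 2: 1970 × 0.968 = 1907
Band 3: 2485 × 0.974 = 2420
Band 4: 14425 × 0.976 = 14079
Band 5: 18347 × 0.968 = 17760
Band 6: 16628 × 0.98 = 16295
Band 7: 17455 × 0.951 + 17778 × 0.452 = 16600 + 8036 = 24636
Population now: 0–14=331, 15–29=1907, 30–44=2420, 45–59=14079, 60–74=17760, 75–89=16295, 90+=24636
Period 4.
Births: 1907 × 0.133 = 254
Band 2: 331 × 0.968 = 320
Band 3: 1907 × 0.974 = 1857
Band 4: 2420 × 0.976 = 2362
Band 5: 14079 × 0.968 = 13628
Band 6: 17760 × 0.98 = 17405
Band 7: 16295 × 0.951 + 24636 × 0.452 = 15497 + 11135 = 26632
Population now: 0–14=254, 15–29=320, 30–44=1857, 45–59=2362, 60–74=13628, 75–89=17405, 90+=26632

320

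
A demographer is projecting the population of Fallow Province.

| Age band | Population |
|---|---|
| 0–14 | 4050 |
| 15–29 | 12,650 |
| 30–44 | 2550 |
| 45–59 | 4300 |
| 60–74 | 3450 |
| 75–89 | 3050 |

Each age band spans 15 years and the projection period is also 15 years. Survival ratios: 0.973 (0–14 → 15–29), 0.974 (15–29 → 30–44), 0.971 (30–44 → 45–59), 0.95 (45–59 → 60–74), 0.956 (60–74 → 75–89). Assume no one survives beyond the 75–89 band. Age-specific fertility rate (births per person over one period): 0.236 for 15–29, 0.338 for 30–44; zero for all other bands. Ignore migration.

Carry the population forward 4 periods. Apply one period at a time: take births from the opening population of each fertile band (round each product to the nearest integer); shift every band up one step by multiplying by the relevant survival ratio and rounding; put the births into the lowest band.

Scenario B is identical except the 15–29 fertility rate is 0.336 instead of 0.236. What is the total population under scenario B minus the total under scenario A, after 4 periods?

Numbering the groups 1..6 from youngest to oldest:
Period 1:
Births: 12650 × 0.236 = 2985  |  2550 × 0.338 = 862 ⇒ total 3847
Group 2: 4050 × 0.973 = 3941
Group 3: 12650 × 0.974 = 12321
Group 4: 2550 × 0.971 = 2476
Group 5: 4300 × 0.95 = 4085
Group 6: 3450 × 0.956 = 3298
End of period: [3847, 3941, 12321, 2476, 4085, 3298]
Period 2:
Births: 3941 × 0.236 = 930  |  12321 × 0.338 = 4164 ⇒ total 5094
Group 2: 3847 × 0.973 = 3743
Group 3: 3941 × 0.974 = 3839
Group 4: 12321 × 0.971 = 11964
Group 5: 2476 × 0.95 = 2352
Group 6: 4085 × 0.956 = 3905
End of period: [5094, 3743, 3839, 11964, 2352, 3905]
Period 3:
Births: 3743 × 0.236 = 883  |  3839 × 0.338 = 1298 ⇒ total 2181
Group 2: 5094 × 0.973 = 4956
Group 3: 3743 × 0.974 = 3646
Group 4: 3839 × 0.971 = 3728
Group 5: 11964 × 0.95 = 11366
Group 6: 2352 × 0.956 = 2249
End of period: [2181, 4956, 3646, 3728, 11366, 2249]
Period 4:
Births: 4956 × 0.236 = 1170  |  3646 × 0.338 = 1232 ⇒ total 2402
Group 2: 2181 × 0.973 = 2122
Group 3: 4956 × 0.974 = 4827
Group 4: 3646 × 0.971 = 3540
Group 5: 3728 × 0.95 = 3542
Group 6: 11366 × 0.956 = 10866
End of period: [2402, 2122, 4827, 3540, 3542, 10866]
Scenario A total after 4 periods: 27299
Scenario B projection —
Period 1:
Births: 12650 × 0.336 = 4250  |  2550 × 0.338 = 862 ⇒ total 5112
Group 2: 4050 × 0.973 = 3941
Group 3: 12650 × 0.974 = 12321
Group 4: 2550 × 0.971 = 2476
Group 5: 4300 × 0.95 = 4085
Group 6: 3450 × 0.956 = 3298
End of period: [5112, 3941, 12321, 2476, 4085, 3298]
Period 2:
Births: 3941 × 0.336 = 1324  |  12321 × 0.338 = 4164 ⇒ total 5488
Group 2: 5112 × 0.973 = 4974
Group 3: 3941 × 0.974 = 3839
Group 4: 12321 × 0.971 = 11964
Group 5: 2476 × 0.95 = 2352
Group 6: 4085 × 0.956 = 3905
End of period: [5488, 4974, 3839, 11964, 2352, 3905]
Period 3:
Births: 4974 × 0.336 = 1671  |  3839 × 0.338 = 1298 ⇒ total 2969
Group 2: 5488 × 0.973 = 5340
Group 3: 4974 × 0.974 = 4845
Group 4: 3839 × 0.971 = 3728
Group 5: 11964 × 0.95 = 11366
Group 6: 2352 × 0.956 = 2249
End of period: [2969, 5340, 4845, 3728, 11366, 2249]
Period 4:
Births: 5340 × 0.336 = 1794  |  4845 × 0.338 = 1638 ⇒ total 3432
Group 2: 2969 × 0.973 = 2889
Group 3: 5340 × 0.974 = 5201
Group 4: 4845 × 0.971 = 4704
Group 5: 3728 × 0.95 = 3542
Group 6: 11366 × 0.956 = 10866
End of period: [3432, 2889, 5201, 4704, 3542, 10866]
Scenario B total after 4 periods: 30634
Difference B − A = 30634 − 27299 = 3335

3335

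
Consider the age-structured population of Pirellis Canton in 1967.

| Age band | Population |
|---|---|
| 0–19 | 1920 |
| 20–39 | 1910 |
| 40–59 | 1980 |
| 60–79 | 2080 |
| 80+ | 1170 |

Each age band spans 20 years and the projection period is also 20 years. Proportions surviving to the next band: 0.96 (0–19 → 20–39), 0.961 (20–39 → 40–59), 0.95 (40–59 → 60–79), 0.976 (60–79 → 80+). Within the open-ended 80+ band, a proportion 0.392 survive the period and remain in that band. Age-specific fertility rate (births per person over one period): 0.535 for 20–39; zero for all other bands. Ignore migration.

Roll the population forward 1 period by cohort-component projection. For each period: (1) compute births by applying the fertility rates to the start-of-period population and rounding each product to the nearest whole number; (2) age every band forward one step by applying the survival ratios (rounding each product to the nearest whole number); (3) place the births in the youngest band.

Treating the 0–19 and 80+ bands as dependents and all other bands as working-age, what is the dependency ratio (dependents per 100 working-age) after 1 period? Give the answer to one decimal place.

63.1

Let group 1 be 0–19 through group 5 = 80+.
[period 1]
Births: 1910 × 0.535 = 1022
Group 2: 1920 × 0.96 = 1843
Group 3: 1910 × 0.961 = 1836
Group 4: 1980 × 0.95 = 1881
Group 5: 2080 × 0.976 + 1170 × 0.392 = 2030 + 459 = 2489
→ [1022, 1843, 1836, 1881, 2489]
Dependents (band 0–19 + band 80+) = 1022 + 2489 = 3511; working-age = 5560; ratio = 3511/5560 × 100 = 63.1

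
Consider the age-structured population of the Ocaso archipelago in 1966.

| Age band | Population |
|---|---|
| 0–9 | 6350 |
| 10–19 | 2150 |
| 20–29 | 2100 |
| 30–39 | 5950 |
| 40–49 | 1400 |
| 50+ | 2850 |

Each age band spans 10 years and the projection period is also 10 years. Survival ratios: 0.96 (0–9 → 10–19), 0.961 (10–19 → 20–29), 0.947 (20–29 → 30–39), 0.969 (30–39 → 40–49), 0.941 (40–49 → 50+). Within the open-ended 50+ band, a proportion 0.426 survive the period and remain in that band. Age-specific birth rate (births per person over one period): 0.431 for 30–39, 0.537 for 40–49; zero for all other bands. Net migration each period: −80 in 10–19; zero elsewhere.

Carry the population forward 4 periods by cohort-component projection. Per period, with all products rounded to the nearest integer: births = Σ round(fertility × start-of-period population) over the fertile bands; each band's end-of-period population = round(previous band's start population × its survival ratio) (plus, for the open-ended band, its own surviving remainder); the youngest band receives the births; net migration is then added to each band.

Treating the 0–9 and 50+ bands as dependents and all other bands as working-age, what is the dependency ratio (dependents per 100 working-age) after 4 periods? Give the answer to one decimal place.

Period 1.
Births: 5950 × 0.431 = 2564 ; 1400 × 0.537 = 752 ⇒ total 3316
10–19: 6350 × 0.96 = 6096
20–29: 2150 × 0.961 = 2066
30–39: 2100 × 0.947 = 1989
40–49: 5950 × 0.969 = 5766
50+: 1400 × 0.941 + 2850 × 0.426 = 1317 + 1214 = 2531
Net migration: 10–19 − 80 → 6016
Giving 3316 / 6016 / 2066 / 1989 / 5766 / 2531.
Period 2.
Births: 1989 × 0.431 = 857 ; 5766 × 0.537 = 3096 ⇒ total 3953
10–19: 3316 × 0.96 = 3183
20–29: 6016 × 0.961 = 5781
30–39: 2066 × 0.947 = 1957
40–49: 1989 × 0.969 = 1927
50+: 5766 × 0.941 + 2531 × 0.426 = 5426 + 1078 = 6504
Net migration: 10–19 − 80 → 3103
Giving 3953 / 3103 / 5781 / 1957 / 1927 / 6504.
Period 3.
Births: 1957 × 0.431 = 843 ; 1927 × 0.537 = 1035 ⇒ total 1878
10–19: 3953 × 0.96 = 3795
20–29: 3103 × 0.961 = 2982
30–39: 5781 × 0.947 = 5475
40–49: 1957 × 0.969 = 1896
50+: 1927 × 0.941 + 6504 × 0.426 = 1813 + 2771 = 4584
Net migration: 10–19 − 80 → 3715
Giving 1878 / 3715 / 2982 / 5475 / 1896 / 4584.
Period 4.
Births: 5475 × 0.431 = 2360 ; 1896 × 0.537 = 1018 ⇒ total 3378
10–19: 1878 × 0.96 = 1803
20–29: 3715 × 0.961 = 3570
30–39: 2982 × 0.947 = 2824
40–49: 5475 × 0.969 = 5305
50+: 1896 × 0.941 + 4584 × 0.426 = 1784 + 1953 = 3737
Net migration: 10–19 − 80 → 1723
Giving 3378 / 1723 / 3570 / 2824 / 5305 / 3737.
Dependents (band 0–9 + band 50+) = 3378 + 3737 = 7115; working-age = 13422; ratio = 7115/13422 × 100 = 53.0

53.0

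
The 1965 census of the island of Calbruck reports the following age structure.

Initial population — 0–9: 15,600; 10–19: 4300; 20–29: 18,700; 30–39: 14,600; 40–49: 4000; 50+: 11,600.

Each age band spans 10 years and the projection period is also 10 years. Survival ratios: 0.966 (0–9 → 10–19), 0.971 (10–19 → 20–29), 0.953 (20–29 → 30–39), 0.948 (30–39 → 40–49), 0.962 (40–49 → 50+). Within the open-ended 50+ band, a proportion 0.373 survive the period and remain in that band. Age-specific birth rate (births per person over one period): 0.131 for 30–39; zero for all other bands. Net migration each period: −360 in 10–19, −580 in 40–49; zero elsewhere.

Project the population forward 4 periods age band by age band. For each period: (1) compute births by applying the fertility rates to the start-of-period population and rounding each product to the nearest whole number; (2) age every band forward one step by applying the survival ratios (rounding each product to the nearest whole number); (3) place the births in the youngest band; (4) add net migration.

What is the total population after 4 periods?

28592

(Bands numbered youngest = 1 to oldest = 6.)
After projecting period 1:
Births: 14600 × 0.131 = 1913
Band 2: 15600 × 0.966 = 15070
Band 3: 4300 × 0.971 = 4175
Band 4: 18700 × 0.953 = 17821
Band 5: 14600 × 0.948 = 13841
Band 6: 4000 × 0.962 + 11600 × 0.373 = 3848 + 4327 = 8175
Net migration: Band 2 − 360 → 14710; Band 5 − 580 → 13261
→ [1913, 14710, 4175, 17821, 13261, 8175]
After projecting period 2:
Births: 17821 × 0.131 = 2335
Band 2: 1913 × 0.966 = 1848
Band 3: 14710 × 0.971 = 14283
Band 4: 4175 × 0.953 = 3979
Band 5: 17821 × 0.948 = 16894
Band 6: 13261 × 0.962 + 8175 × 0.373 = 12757 + 3049 = 15806
Net migration: Band 2 − 360 → 1488; Band 5 − 580 → 16314
→ [2335, 1488, 14283, 3979, 16314, 15806]
After projecting period 3:
Births: 3979 × 0.131 = 521
Band 2: 2335 × 0.966 = 2256
Band 3: 1488 × 0.971 = 1445
Band 4: 14283 × 0.953 = 13612
Band 5: 3979 × 0.948 = 3772
Band 6: 16314 × 0.962 + 15806 × 0.373 = 15694 + 5896 = 21590
Net migration: Band 2 − 360 → 1896; Band 5 − 580 → 3192
→ [521, 1896, 1445, 13612, 3192, 21590]
After projecting period 4:
Births: 13612 × 0.131 = 1783
Band 2: 521 × 0.966 = 503
Band 3: 1896 × 0.971 = 1841
Band 4: 1445 × 0.953 = 1377
Band 5: 13612 × 0.948 = 12904
Band 6: 3192 × 0.962 + 21590 × 0.373 = 3071 + 8053 = 11124
Net migration: Band 2 − 360 → 143; Band 5 − 580 → 12324
→ [1783, 143, 1841, 1377, 12324, 11124]
Total after period 4: 1783 + 143 + 1841 + 1377 + 12324 + 11124 = 28592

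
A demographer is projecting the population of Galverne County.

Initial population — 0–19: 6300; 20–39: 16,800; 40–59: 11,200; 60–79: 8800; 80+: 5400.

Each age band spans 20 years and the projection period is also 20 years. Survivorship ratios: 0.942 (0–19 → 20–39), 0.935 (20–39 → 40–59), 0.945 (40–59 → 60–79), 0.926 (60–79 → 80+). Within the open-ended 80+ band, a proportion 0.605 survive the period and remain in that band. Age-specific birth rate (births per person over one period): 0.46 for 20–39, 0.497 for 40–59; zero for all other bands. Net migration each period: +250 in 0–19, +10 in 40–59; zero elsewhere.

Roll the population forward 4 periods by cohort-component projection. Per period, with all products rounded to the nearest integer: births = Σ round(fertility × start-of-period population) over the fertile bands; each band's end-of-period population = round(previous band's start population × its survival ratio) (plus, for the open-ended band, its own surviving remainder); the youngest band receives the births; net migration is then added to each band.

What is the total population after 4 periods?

59325

(Groups numbered youngest = 1 to oldest = 5.)
Period 1.
Births: 16800 * 0.46 = 7728  |  11200 * 0.497 = 5566 ⇒ total 13294
Group 2: 6300 * 0.942 = 5935
Group 3: 16800 * 0.935 = 15708
Group 4: 11200 * 0.945 = 10584
Group 5: 8800 * 0.926 + 5400 * 0.605 = 8149 + 3267 = 11416
Net migration: Group 1 + 250 → 13544; Group 3 + 10 → 15718
→ [13544, 5935, 15718, 10584, 11416]
Period 2.
Births: 5935 * 0.46 = 2730  |  15718 * 0.497 = 7812 ⇒ total 10542
Group 2: 13544 * 0.942 = 12758
Group 3: 5935 * 0.935 = 5549
Group 4: 15718 * 0.945 = 14854
Group 5: 10584 * 0.926 + 11416 * 0.605 = 9801 + 6907 = 16708
Net migration: Group 1 + 250 → 10792; Group 3 + 10 → 5559
→ [10792, 12758, 5559, 14854, 16708]
Period 3.
Births: 12758 * 0.46 = 5869  |  5559 * 0.497 = 2763 ⇒ total 8632
Group 2: 10792 * 0.942 = 10166
Group 3: 12758 * 0.935 = 11929
Group 4: 5559 * 0.945 = 5253
Group 5: 14854 * 0.926 + 16708 * 0.605 = 13755 + 10108 = 23863
Net migration: Group 1 + 250 → 8882; Group 3 + 10 → 11939
→ [8882, 10166, 11939, 5253, 23863]
Period 4.
Births: 10166 * 0.46 = 4676  |  11939 * 0.497 = 5934 ⇒ total 10610
Group 2: 8882 * 0.942 = 8367
Group 3: 10166 * 0.935 = 9505
Group 4: 11939 * 0.945 = 11282
Group 5: 5253 * 0.926 + 23863 * 0.605 = 4864 + 14437 = 19301
Net migration: Group 1 + 250 → 10860; Group 3 + 10 → 9515
→ [10860, 8367, 9515, 11282, 19301]
Total after period 4: 10860 + 8367 + 9515 + 11282 + 19301 = 59325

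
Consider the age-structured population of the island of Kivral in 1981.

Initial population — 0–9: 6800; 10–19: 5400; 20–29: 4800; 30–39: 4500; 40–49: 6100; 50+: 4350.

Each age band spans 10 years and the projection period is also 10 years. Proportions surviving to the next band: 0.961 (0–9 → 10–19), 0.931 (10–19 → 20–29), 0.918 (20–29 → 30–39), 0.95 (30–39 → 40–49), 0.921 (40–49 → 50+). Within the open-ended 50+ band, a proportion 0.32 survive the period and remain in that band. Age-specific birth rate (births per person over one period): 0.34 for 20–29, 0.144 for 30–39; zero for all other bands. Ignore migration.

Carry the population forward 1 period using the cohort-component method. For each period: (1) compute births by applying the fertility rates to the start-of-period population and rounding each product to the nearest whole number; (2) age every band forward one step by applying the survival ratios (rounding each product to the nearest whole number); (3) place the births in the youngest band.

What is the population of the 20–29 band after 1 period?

Call the groups 1 to 6, youngest first.
Period 1.
Births: 4800 × 0.34 = 1632  |  4500 × 0.144 = 648 → 2280
Group 2: 6800 × 0.961 = 6535
Group 3: 5400 × 0.931 = 5027
Group 4: 4800 × 0.918 = 4406
Group 5: 4500 × 0.95 = 4275
Group 6: 6100 × 0.921 + 4350 × 0.32 = 5618 + 1392 = 7010
Giving 2280 / 6535 / 5027 / 4406 / 4275 / 7010.

5027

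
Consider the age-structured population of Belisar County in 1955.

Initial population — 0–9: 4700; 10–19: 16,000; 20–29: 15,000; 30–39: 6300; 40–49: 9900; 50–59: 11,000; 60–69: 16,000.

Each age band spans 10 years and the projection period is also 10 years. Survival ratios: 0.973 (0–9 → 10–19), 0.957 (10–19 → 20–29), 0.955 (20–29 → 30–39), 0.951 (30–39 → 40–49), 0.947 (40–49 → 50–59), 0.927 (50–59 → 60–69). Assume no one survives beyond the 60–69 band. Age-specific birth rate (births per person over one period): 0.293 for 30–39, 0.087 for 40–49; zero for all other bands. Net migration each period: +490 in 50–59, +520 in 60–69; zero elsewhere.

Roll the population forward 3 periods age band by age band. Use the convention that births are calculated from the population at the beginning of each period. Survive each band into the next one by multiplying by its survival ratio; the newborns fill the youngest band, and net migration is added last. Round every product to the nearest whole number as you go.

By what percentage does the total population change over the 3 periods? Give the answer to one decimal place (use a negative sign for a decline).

-36.3

Call the groups 1 to 7, youngest first.
[period 1]
Births: 6300 × 0.293 = 1846  |  9900 × 0.087 = 861 → 2707
Group 2: 4700 × 0.973 = 4573
Group 3: 16000 × 0.957 = 15312
Group 4: 15000 × 0.955 = 14325
Group 5: 6300 × 0.951 = 5991
Group 6: 9900 × 0.947 = 9375
Group 7: 11000 × 0.927 = 10197
Net migration: Group 6 + 490 → 9865; Group 7 + 520 → 10717
→ [2707, 4573, 15312, 14325, 5991, 9865, 10717]
[period 2]
Births: 14325 × 0.293 = 4197  |  5991 × 0.087 = 521 → 4718
Group 2: 2707 × 0.973 = 2634
Group 3: 4573 × 0.957 = 4376
Group 4: 15312 × 0.955 = 14623
Group 5: 14325 × 0.951 = 13623
Group 6: 5991 × 0.947 = 5673
Group 7: 9865 × 0.927 = 9145
Net migration: Group 6 + 490 → 6163; Group 7 + 520 → 9665
→ [4718, 2634, 4376, 14623, 13623, 6163, 9665]
[period 3]
Births: 14623 × 0.293 = 4285  |  13623 × 0.087 = 1185 → 5470
Group 2: 4718 × 0.973 = 4591
Group 3: 2634 × 0.957 = 2521
Group 4: 4376 × 0.955 = 4179
Group 5: 14623 × 0.951 = 13906
Group 6: 13623 × 0.947 = 12901
Group 7: 6163 × 0.927 = 5713
Net migration: Group 6 + 490 → 13391; Group 7 + 520 → 6233
→ [5470, 4591, 2521, 4179, 13906, 13391, 6233]
Total: 78900 → 50291; change = -28609; percentage change = -36.3%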